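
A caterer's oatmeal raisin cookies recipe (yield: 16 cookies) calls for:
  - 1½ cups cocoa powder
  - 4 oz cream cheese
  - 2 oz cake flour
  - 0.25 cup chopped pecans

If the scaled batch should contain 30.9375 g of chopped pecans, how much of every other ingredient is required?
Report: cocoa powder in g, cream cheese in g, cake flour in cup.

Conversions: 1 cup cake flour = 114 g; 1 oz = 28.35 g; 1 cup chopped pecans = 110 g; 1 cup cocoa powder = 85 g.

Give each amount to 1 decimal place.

cocoa powder: 143.4 g; cream cheese: 127.6 g; cake flour: 0.6 cup

The original recipe has 27.5 g of chopped pecans, so the scaling factor is 30.9375 ÷ 27.5 = 9/8 = 1.125.
cocoa powder: 1.5 cup × 9/8 × 85 g/cup ≈ 143.4 g
cream cheese: 4 oz × 9/8 × 28.35 g/oz ≈ 127.6 g
cake flour: 2 oz × 9/8 × 28.35 g/oz ÷ 114 g/cup ≈ 0.6 cup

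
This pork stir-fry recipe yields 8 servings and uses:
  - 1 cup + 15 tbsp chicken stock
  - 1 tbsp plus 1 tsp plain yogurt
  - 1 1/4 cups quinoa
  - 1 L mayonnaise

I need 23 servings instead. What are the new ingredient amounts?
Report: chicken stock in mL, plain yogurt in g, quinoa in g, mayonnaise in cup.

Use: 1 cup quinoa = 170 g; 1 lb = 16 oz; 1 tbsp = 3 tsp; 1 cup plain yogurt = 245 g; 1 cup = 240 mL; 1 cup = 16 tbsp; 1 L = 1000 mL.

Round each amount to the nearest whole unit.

Scaling factor: 23/8 = 2.875.
chicken stock: (1 cup + 15 tbsp = 1.9375 cup) × 23/8 × 240 mL/cup ≈ 1337 mL
plain yogurt: (1 tbsp + 1 tsp = 4/3 tbsp) × 23/8 ÷ 16 tbsp/cup × 245 g/cup ≈ 59 g
quinoa: 1.25 cup × 23/8 × 170 g/cup ≈ 611 g
mayonnaise: 1 L × 23/8 × 1000 mL/L ÷ 240 mL/cup ≈ 12 cup

chicken stock: 1337 mL; plain yogurt: 59 g; quinoa: 611 g; mayonnaise: 12 cup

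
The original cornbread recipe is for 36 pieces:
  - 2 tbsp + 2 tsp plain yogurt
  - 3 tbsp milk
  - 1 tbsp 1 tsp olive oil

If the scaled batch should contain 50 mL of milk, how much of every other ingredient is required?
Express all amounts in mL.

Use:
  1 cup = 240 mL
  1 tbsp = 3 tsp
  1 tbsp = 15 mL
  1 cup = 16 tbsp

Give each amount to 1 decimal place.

The original recipe has 45 mL of milk, so the scaling factor is 50 ÷ 45 = 10/9.
plain yogurt: (2 tbsp + 2 tsp = 8/3 tbsp) × 10/9 × 15 mL/tbsp ≈ 44.4 mL
olive oil: (1 tbsp + 1 tsp = 4/3 tbsp) × 10/9 × 15 mL/tbsp ≈ 22.2 mL

plain yogurt: 44.4 mL; olive oil: 22.2 mL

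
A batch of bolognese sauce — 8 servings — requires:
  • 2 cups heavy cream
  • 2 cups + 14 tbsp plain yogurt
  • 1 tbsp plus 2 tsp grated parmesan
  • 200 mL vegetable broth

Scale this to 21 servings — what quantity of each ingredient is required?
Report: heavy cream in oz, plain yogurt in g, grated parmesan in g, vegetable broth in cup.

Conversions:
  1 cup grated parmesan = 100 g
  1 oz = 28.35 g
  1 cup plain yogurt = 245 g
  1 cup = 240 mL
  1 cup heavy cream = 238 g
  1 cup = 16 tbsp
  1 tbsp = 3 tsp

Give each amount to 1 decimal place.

Scaling factor: 21/8 = 2.625.
heavy cream: 2 cup × 21/8 × 238 g/cup ÷ 28.35 g/oz ≈ 44.1 oz
plain yogurt: (2 cup + 14 tbsp = 2.875 cup) × 21/8 × 245 g/cup ≈ 1849.0 g
grated parmesan: (1 tbsp + 2 tsp = 5/3 tbsp) × 21/8 ÷ 16 tbsp/cup × 100 g/cup ≈ 27.3 g
vegetable broth: 200 mL × 21/8 ÷ 240 mL/cup ≈ 2.2 cup

heavy cream: 44.1 oz; plain yogurt: 1849.0 g; grated parmesan: 27.3 g; vegetable broth: 2.2 cup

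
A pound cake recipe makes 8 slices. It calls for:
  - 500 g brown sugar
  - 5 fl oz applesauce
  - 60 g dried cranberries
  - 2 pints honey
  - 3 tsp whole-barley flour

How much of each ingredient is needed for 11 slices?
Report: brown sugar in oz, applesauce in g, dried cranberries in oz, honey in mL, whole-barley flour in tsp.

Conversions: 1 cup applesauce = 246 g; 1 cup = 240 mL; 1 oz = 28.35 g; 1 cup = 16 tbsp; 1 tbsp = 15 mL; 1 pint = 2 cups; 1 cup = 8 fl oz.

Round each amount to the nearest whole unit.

Scaling factor: 11/8 = 1.375.
brown sugar: 500 g × 11/8 ÷ 28.35 g/oz ≈ 24 oz
applesauce: 5 fl oz × 11/8 ÷ 8 fl oz/cup × 246 g/cup ≈ 211 g
dried cranberries: 60 g × 11/8 ÷ 28.35 g/oz ≈ 3 oz
honey: 2 pint × 11/8 × 2 cup/pint × 240 mL/cup = 1320 mL
whole-barley flour: 3 tsp × 11/8 ≈ 4 tsp

brown sugar: 24 oz; applesauce: 211 g; dried cranberries: 3 oz; honey: 1320 mL; whole-barley flour: 4 tsp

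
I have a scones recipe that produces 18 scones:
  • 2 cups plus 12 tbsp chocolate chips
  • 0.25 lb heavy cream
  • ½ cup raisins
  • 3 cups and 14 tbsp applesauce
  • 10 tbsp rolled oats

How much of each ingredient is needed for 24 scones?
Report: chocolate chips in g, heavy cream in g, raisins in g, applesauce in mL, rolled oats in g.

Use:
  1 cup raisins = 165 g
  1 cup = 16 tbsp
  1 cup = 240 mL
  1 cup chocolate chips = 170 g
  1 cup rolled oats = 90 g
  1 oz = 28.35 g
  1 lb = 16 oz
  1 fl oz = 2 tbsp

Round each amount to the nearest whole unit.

chocolate chips: 623 g; heavy cream: 151 g; raisins: 110 g; applesauce: 1240 mL; rolled oats: 75 g

Scaling factor: 24/18 = 4/3.
chocolate chips: (2 cup + 12 tbsp = 2.75 cup) × 4/3 × 170 g/cup ≈ 623 g
heavy cream: 0.25 lb × 4/3 × 16 oz/lb × 28.35 g/oz ≈ 151 g
raisins: 0.5 cup × 4/3 × 165 g/cup = 110 g
applesauce: (3 cup + 14 tbsp = 3.875 cup) × 4/3 × 240 mL/cup = 1240 mL
rolled oats: 10 tbsp × 4/3 ÷ 16 tbsp/cup × 90 g/cup = 75 g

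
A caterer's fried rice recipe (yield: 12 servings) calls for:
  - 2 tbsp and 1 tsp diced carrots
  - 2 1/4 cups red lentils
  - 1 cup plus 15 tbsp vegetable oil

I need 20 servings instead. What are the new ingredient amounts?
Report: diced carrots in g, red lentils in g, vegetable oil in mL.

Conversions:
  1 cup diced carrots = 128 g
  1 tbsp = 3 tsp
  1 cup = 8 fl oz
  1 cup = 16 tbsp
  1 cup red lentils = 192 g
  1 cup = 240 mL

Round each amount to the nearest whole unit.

Scaling factor: 20/12 = 5/3.
diced carrots: (2 tbsp + 1 tsp = 7/3 tbsp) × 5/3 ÷ 16 tbsp/cup × 128 g/cup ≈ 31 g
red lentils: 2.25 cup × 5/3 × 192 g/cup = 720 g
vegetable oil: (1 cup + 15 tbsp = 1.9375 cup) × 5/3 × 240 mL/cup = 775 mL

diced carrots: 31 g; red lentils: 720 g; vegetable oil: 775 mL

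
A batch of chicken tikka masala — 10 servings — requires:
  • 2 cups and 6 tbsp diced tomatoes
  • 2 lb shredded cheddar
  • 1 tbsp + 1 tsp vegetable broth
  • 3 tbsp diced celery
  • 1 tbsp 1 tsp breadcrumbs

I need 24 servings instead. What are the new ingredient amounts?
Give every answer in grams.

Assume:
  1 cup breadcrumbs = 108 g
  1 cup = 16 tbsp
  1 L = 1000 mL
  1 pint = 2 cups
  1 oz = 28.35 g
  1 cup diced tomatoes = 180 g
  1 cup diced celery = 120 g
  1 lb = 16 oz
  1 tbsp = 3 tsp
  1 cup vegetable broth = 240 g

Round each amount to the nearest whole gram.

diced tomatoes: 1026 g; shredded cheddar: 2177 g; vegetable broth: 48 g; diced celery: 54 g; breadcrumbs: 22 g

Scaling factor: 24/10 = 12/5 = 2.4.
diced tomatoes: (2 cup + 6 tbsp = 2.375 cup) × 12/5 × 180 g/cup = 1026 g
shredded cheddar: 2 lb × 12/5 × 16 oz/lb × 28.35 g/oz ≈ 2177 g
vegetable broth: (1 tbsp + 1 tsp = 4/3 tbsp) × 12/5 ÷ 16 tbsp/cup × 240 g/cup = 48 g
diced celery: 3 tbsp × 12/5 ÷ 16 tbsp/cup × 120 g/cup = 54 g
breadcrumbs: (1 tbsp + 1 tsp = 4/3 tbsp) × 12/5 ÷ 16 tbsp/cup × 108 g/cup ≈ 22 g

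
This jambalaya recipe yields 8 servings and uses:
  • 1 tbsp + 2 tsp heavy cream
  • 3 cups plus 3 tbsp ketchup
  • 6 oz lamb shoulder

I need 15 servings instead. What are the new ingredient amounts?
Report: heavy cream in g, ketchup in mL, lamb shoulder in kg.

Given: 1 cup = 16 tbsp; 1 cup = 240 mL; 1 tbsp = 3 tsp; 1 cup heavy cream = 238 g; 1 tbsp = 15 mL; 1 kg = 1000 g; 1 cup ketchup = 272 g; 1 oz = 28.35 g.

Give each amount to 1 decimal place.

heavy cream: 46.5 g; ketchup: 1434.4 mL; lamb shoulder: 0.3 kg

Scaling factor: 15/8 = 1.875.
heavy cream: (1 tbsp + 2 tsp = 5/3 tbsp) × 15/8 ÷ 16 tbsp/cup × 238 g/cup ≈ 46.5 g
ketchup: (3 cup + 3 tbsp = 3.1875 cup) × 15/8 × 240 mL/cup ≈ 1434.4 mL
lamb shoulder: 6 oz × 15/8 × 28.35 g/oz ÷ 1000 g/kg ≈ 0.3 kg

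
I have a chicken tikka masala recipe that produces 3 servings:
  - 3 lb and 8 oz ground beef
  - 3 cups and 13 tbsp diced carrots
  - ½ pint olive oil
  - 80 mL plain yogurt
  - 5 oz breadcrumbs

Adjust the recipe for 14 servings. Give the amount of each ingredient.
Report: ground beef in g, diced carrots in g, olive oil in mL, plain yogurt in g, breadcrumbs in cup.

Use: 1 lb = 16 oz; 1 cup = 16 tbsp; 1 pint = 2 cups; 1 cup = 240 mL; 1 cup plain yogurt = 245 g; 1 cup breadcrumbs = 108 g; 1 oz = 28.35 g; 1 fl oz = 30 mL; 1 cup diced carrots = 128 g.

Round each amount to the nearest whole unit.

ground beef: 7409 g; diced carrots: 2277 g; olive oil: 1120 mL; plain yogurt: 381 g; breadcrumbs: 6 cup

Scaling factor: 14/3.
ground beef: (3 lb + 8 oz = 3.5 lb) × 14/3 × 16 oz/lb × 28.35 g/oz ≈ 7409 g
diced carrots: (3 cup + 13 tbsp = 3.8125 cup) × 14/3 × 128 g/cup ≈ 2277 g
olive oil: 0.5 pint × 14/3 × 2 cup/pint × 240 mL/cup = 1120 mL
plain yogurt: 80 mL × 14/3 ÷ 240 mL/cup × 245 g/cup ≈ 381 g
breadcrumbs: 5 oz × 14/3 × 28.35 g/oz ÷ 108 g/cup ≈ 6 cup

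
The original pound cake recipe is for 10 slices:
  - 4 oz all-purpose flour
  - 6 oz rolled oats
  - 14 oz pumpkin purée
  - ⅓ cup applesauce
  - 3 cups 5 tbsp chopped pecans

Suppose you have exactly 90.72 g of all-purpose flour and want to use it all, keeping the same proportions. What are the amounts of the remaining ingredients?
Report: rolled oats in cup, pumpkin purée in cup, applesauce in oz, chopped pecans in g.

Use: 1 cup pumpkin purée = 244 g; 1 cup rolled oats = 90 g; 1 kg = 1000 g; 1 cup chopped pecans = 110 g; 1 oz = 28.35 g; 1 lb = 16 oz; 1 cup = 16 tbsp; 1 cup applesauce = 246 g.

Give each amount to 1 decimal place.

rolled oats: 1.5 cup; pumpkin purée: 1.3 cup; applesauce: 2.3 oz; chopped pecans: 291.5 g

The original recipe has 113.4 g of all-purpose flour, so the scaling factor is 90.72 ÷ 113.4 = 4/5 = 0.8.
rolled oats: 6 oz × 4/5 × 28.35 g/oz ÷ 90 g/cup ≈ 1.5 cup
pumpkin purée: 14 oz × 4/5 × 28.35 g/oz ÷ 244 g/cup ≈ 1.3 cup
applesauce: 1/3 cup × 4/5 × 246 g/cup ÷ 28.35 g/oz ≈ 2.3 oz
chopped pecans: (3 cup + 5 tbsp = 3.3125 cup) × 4/5 × 110 g/cup = 291.5 g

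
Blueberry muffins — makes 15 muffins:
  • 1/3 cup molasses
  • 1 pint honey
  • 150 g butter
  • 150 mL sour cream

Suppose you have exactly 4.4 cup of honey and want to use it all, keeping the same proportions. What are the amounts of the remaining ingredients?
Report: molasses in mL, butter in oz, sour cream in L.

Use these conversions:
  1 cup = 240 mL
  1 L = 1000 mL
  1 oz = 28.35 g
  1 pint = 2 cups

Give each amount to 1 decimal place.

The original recipe has 2 cup of honey, so the scaling factor is 4.4 ÷ 2 = 11/5 = 2.2.
molasses: 1/3 cup × 11/5 × 240 mL/cup = 176.0 mL
butter: 150 g × 11/5 ÷ 28.35 g/oz ≈ 11.6 oz
sour cream: 150 mL × 11/5 ÷ 1000 mL/L ≈ 0.3 L

molasses: 176.0 mL; butter: 11.6 oz; sour cream: 0.3 L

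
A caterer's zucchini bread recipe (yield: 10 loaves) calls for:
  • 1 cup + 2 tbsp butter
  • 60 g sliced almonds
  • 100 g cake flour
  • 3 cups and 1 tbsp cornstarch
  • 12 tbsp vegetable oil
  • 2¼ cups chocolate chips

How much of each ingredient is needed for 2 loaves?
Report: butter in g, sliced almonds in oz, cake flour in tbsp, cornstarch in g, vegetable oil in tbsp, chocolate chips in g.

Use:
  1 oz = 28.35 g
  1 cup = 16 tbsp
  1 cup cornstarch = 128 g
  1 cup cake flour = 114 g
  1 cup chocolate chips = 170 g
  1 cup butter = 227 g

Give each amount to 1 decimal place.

Scaling factor: 2/10 = 1/5 = 0.2.
butter: (1 cup + 2 tbsp = 1.125 cup) × 1/5 × 227 g/cup ≈ 51.1 g
sliced almonds: 60 g × 1/5 ÷ 28.35 g/oz ≈ 0.4 oz
cake flour: 100 g × 1/5 ÷ 114 g/cup × 16 tbsp/cup ≈ 2.8 tbsp
cornstarch: (3 cup + 1 tbsp = 3.0625 cup) × 1/5 × 128 g/cup = 78.4 g
vegetable oil: 12 tbsp × 1/5 = 2.4 tbsp
chocolate chips: 2.25 cup × 1/5 × 170 g/cup = 76.5 g

butter: 51.1 g; sliced almonds: 0.4 oz; cake flour: 2.8 tbsp; cornstarch: 78.4 g; vegetable oil: 2.4 tbsp; chocolate chips: 76.5 g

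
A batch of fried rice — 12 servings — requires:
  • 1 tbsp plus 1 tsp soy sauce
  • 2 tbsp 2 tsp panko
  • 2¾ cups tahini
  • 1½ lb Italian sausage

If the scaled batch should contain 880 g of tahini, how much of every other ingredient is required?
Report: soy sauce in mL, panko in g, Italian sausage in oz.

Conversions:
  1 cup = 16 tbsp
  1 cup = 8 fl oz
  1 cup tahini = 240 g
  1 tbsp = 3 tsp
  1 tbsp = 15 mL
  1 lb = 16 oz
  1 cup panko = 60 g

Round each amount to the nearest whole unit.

The original recipe has 660 g of tahini, so the scaling factor is 880 ÷ 660 = 4/3.
soy sauce: (1 tbsp + 1 tsp = 4/3 tbsp) × 4/3 × 15 mL/tbsp ≈ 27 mL
panko: (2 tbsp + 2 tsp = 8/3 tbsp) × 4/3 ÷ 16 tbsp/cup × 60 g/cup ≈ 13 g
Italian sausage: 1.5 lb × 4/3 × 16 oz/lb = 32 oz

soy sauce: 27 mL; panko: 13 g; Italian sausage: 32 oz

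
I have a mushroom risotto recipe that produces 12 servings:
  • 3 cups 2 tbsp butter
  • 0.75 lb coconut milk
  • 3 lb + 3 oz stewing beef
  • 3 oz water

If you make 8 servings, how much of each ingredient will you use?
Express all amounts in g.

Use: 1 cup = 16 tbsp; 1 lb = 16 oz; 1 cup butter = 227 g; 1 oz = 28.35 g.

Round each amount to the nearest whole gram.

butter: 473 g; coconut milk: 227 g; stewing beef: 964 g; water: 57 g

Scaling factor: 8/12 = 2/3.
butter: (3 cup + 2 tbsp = 3.125 cup) × 2/3 × 227 g/cup ≈ 473 g
coconut milk: 0.75 lb × 2/3 × 16 oz/lb × 28.35 g/oz ≈ 227 g
stewing beef: (3 lb + 3 oz = 3.1875 lb) × 2/3 × 16 oz/lb × 28.35 g/oz ≈ 964 g
water: 3 oz × 2/3 × 28.35 g/oz ≈ 57 g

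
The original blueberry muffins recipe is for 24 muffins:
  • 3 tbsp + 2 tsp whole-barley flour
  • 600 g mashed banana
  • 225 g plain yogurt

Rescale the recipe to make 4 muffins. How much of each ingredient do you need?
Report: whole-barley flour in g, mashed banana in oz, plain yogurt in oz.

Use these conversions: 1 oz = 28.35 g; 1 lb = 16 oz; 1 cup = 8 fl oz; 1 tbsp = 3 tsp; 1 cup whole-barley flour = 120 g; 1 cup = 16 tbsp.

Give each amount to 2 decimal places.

whole-barley flour: 4.58 g; mashed banana: 3.53 oz; plain yogurt: 1.32 oz

Scaling factor: 4/24 = 1/6.
whole-barley flour: (3 tbsp + 2 tsp = 11/3 tbsp) × 1/6 ÷ 16 tbsp/cup × 120 g/cup ≈ 4.58 g
mashed banana: 600 g × 1/6 ÷ 28.35 g/oz ≈ 3.53 oz
plain yogurt: 225 g × 1/6 ÷ 28.35 g/oz ≈ 1.32 oz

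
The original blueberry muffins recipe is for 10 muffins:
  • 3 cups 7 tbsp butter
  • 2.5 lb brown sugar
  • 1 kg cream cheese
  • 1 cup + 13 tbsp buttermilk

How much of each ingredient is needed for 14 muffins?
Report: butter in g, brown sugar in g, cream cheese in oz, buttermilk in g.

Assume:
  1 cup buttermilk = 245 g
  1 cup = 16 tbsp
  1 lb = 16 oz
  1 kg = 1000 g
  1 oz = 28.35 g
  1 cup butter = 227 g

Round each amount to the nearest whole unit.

butter: 1092 g; brown sugar: 1588 g; cream cheese: 49 oz; buttermilk: 622 g

Scaling factor: 14/10 = 7/5 = 1.4.
butter: (3 cup + 7 tbsp = 3.4375 cup) × 7/5 × 227 g/cup ≈ 1092 g
brown sugar: 2.5 lb × 7/5 × 16 oz/lb × 28.35 g/oz ≈ 1588 g
cream cheese: 1 kg × 7/5 × 1000 g/kg ÷ 28.35 g/oz ≈ 49 oz
buttermilk: (1 cup + 13 tbsp = 1.8125 cup) × 7/5 × 245 g/cup ≈ 622 g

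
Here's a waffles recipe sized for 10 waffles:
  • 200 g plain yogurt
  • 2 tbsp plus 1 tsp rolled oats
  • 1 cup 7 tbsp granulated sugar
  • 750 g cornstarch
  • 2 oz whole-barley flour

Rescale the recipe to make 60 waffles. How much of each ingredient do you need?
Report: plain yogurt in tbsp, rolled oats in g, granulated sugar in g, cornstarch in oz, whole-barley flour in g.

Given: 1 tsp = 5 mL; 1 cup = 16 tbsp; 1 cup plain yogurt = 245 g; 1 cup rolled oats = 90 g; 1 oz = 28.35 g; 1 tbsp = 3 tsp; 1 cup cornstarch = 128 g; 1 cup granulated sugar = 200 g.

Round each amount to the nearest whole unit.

Scaling factor: 60/10 = 6.
plain yogurt: 200 g × 6 ÷ 245 g/cup × 16 tbsp/cup ≈ 78 tbsp
rolled oats: (2 tbsp + 1 tsp = 7/3 tbsp) × 6 ÷ 16 tbsp/cup × 90 g/cup ≈ 79 g
granulated sugar: (1 cup + 7 tbsp = 1.4375 cup) × 6 × 200 g/cup = 1725 g
cornstarch: 750 g × 6 ÷ 28.35 g/oz ≈ 159 oz
whole-barley flour: 2 oz × 6 × 28.35 g/oz ≈ 340 g

plain yogurt: 78 tbsp; rolled oats: 79 g; granulated sugar: 1725 g; cornstarch: 159 oz; whole-barley flour: 340 g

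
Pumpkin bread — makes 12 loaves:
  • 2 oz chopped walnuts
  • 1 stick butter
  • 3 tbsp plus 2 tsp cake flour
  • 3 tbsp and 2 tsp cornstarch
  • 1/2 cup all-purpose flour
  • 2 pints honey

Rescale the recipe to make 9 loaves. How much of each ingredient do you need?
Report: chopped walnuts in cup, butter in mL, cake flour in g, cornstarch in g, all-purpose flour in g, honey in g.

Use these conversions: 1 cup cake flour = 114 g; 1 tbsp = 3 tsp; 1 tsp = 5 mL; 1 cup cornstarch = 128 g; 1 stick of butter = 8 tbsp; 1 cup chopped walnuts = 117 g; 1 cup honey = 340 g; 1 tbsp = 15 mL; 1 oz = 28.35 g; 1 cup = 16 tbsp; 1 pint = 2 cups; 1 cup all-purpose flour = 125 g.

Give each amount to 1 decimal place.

Scaling factor: 9/12 = 3/4 = 0.75.
chopped walnuts: 2 oz × 3/4 × 28.35 g/oz ÷ 117 g/cup ≈ 0.4 cup
butter: 1 stick × 3/4 × 8 tbsp/stick × 15 mL/tbsp = 90.0 mL
cake flour: (3 tbsp + 2 tsp = 11/3 tbsp) × 3/4 ÷ 16 tbsp/cup × 114 g/cup ≈ 19.6 g
cornstarch: (3 tbsp + 2 tsp = 11/3 tbsp) × 3/4 ÷ 16 tbsp/cup × 128 g/cup = 22.0 g
all-purpose flour: 0.5 cup × 3/4 × 125 g/cup ≈ 46.9 g
honey: 2 pint × 3/4 × 2 cup/pint × 340 g/cup = 1020.0 g

chopped walnuts: 0.4 cup; butter: 90.0 mL; cake flour: 19.6 g; cornstarch: 22.0 g; all-purpose flour: 46.9 g; honey: 1020.0 g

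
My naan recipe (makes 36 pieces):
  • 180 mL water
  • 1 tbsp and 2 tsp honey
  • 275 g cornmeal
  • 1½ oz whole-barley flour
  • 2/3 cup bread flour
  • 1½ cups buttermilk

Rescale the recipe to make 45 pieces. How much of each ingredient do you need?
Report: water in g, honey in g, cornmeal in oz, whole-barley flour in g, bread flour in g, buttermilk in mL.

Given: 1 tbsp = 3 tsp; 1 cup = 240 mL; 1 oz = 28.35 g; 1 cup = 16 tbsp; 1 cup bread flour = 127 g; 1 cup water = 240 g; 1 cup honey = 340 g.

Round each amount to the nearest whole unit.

Scaling factor: 45/36 = 5/4 = 1.25.
water: 180 mL × 5/4 ÷ 240 mL/cup × 240 g/cup = 225 g
honey: (1 tbsp + 2 tsp = 5/3 tbsp) × 5/4 ÷ 16 tbsp/cup × 340 g/cup ≈ 44 g
cornmeal: 275 g × 5/4 ÷ 28.35 g/oz ≈ 12 oz
whole-barley flour: 1.5 oz × 5/4 × 28.35 g/oz ≈ 53 g
bread flour: 2/3 cup × 5/4 × 127 g/cup ≈ 106 g
buttermilk: 1.5 cup × 5/4 × 240 mL/cup = 450 mL

water: 225 g; honey: 44 g; cornmeal: 12 oz; whole-barley flour: 53 g; bread flour: 106 g; buttermilk: 450 mL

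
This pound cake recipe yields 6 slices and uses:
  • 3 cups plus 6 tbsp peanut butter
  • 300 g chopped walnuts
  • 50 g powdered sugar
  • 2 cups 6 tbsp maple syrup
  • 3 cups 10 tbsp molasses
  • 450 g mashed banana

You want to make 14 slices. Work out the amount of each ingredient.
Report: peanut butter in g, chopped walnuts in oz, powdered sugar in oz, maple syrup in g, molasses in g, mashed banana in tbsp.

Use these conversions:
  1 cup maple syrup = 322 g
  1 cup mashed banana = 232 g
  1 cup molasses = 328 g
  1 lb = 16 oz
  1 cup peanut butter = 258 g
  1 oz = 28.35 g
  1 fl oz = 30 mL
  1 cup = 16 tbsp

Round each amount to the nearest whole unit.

Scaling factor: 14/6 = 7/3.
peanut butter: (3 cup + 6 tbsp = 3.375 cup) × 7/3 × 258 g/cup ≈ 2032 g
chopped walnuts: 300 g × 7/3 ÷ 28.35 g/oz ≈ 25 oz
powdered sugar: 50 g × 7/3 ÷ 28.35 g/oz ≈ 4 oz
maple syrup: (2 cup + 6 tbsp = 2.375 cup) × 7/3 × 322 g/cup ≈ 1784 g
molasses: (3 cup + 10 tbsp = 3.625 cup) × 7/3 × 328 g/cup ≈ 2774 g
mashed banana: 450 g × 7/3 ÷ 232 g/cup × 16 tbsp/cup ≈ 72 tbsp

peanut butter: 2032 g; chopped walnuts: 25 oz; powdered sugar: 4 oz; maple syrup: 1784 g; molasses: 2774 g; mashed banana: 72 tbsp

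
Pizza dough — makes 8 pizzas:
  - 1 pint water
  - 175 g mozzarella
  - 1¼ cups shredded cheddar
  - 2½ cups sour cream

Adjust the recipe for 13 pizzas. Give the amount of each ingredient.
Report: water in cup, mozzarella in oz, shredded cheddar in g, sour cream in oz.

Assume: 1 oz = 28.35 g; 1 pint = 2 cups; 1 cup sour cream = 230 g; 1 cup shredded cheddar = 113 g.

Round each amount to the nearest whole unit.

Scaling factor: 13/8 = 1.625.
water: 1 pint × 13/8 × 2 cup/pint ≈ 3 cup
mozzarella: 175 g × 13/8 ÷ 28.35 g/oz ≈ 10 oz
shredded cheddar: 1.25 cup × 13/8 × 113 g/cup ≈ 230 g
sour cream: 2.5 cup × 13/8 × 230 g/cup ÷ 28.35 g/oz ≈ 33 oz

water: 3 cup; mozzarella: 10 oz; shredded cheddar: 230 g; sour cream: 33 oz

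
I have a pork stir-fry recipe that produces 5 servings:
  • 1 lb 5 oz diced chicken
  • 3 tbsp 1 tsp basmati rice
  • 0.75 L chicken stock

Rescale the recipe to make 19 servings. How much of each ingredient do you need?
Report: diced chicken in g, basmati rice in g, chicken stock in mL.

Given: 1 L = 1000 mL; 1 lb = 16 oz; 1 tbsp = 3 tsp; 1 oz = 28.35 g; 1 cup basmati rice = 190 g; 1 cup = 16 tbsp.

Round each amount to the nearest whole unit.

Scaling factor: 19/5 = 3.8.
diced chicken: (1 lb + 5 oz = 1.3125 lb) × 19/5 × 16 oz/lb × 28.35 g/oz ≈ 2262 g
basmati rice: (3 tbsp + 1 tsp = 10/3 tbsp) × 19/5 ÷ 16 tbsp/cup × 190 g/cup ≈ 150 g
chicken stock: 0.75 L × 19/5 × 1000 mL/L = 2850 mL

diced chicken: 2262 g; basmati rice: 150 g; chicken stock: 2850 mL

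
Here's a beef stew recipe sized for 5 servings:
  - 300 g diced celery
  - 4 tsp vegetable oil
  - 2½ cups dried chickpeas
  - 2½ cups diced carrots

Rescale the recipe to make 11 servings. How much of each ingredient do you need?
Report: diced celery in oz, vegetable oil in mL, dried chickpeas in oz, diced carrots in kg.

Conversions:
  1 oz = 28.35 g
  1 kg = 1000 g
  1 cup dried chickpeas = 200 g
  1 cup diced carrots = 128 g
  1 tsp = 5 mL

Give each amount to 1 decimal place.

Scaling factor: 11/5 = 2.2.
diced celery: 300 g × 11/5 ÷ 28.35 g/oz ≈ 23.3 oz
vegetable oil: 4 tsp × 11/5 × 5 mL/tsp = 44.0 mL
dried chickpeas: 2.5 cup × 11/5 × 200 g/cup ÷ 28.35 g/oz ≈ 38.8 oz
diced carrots: 2.5 cup × 11/5 × 128 g/cup ÷ 1000 g/kg ≈ 0.7 kg

diced celery: 23.3 oz; vegetable oil: 44.0 mL; dried chickpeas: 38.8 oz; diced carrots: 0.7 kg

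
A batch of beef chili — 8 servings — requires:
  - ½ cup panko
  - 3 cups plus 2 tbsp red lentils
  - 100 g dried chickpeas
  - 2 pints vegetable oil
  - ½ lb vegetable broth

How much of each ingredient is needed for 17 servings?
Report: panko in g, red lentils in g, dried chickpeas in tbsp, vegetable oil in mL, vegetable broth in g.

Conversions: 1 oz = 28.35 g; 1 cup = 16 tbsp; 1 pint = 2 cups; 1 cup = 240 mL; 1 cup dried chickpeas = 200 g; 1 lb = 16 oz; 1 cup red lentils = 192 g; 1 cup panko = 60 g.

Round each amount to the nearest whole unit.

panko: 64 g; red lentils: 1275 g; dried chickpeas: 17 tbsp; vegetable oil: 2040 mL; vegetable broth: 482 g

Scaling factor: 17/8 = 2.125.
panko: 0.5 cup × 17/8 × 60 g/cup ≈ 64 g
red lentils: (3 cup + 2 tbsp = 3.125 cup) × 17/8 × 192 g/cup = 1275 g
dried chickpeas: 100 g × 17/8 ÷ 200 g/cup × 16 tbsp/cup = 17 tbsp
vegetable oil: 2 pint × 17/8 × 2 cup/pint × 240 mL/cup = 2040 mL
vegetable broth: 0.5 lb × 17/8 × 16 oz/lb × 28.35 g/oz ≈ 482 g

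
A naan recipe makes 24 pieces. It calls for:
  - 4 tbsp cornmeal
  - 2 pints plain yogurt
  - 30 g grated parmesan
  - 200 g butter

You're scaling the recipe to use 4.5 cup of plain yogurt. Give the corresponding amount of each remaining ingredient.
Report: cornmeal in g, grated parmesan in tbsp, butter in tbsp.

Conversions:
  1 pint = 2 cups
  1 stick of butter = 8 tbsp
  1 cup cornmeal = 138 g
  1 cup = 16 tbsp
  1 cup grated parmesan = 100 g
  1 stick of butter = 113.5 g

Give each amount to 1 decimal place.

cornmeal: 38.8 g; grated parmesan: 5.4 tbsp; butter: 15.9 tbsp

The original recipe has 4 cup of plain yogurt, so the scaling factor is 4.5 ÷ 4 = 9/8 = 1.125.
cornmeal: 4 tbsp × 9/8 ÷ 16 tbsp/cup × 138 g/cup ≈ 38.8 g
grated parmesan: 30 g × 9/8 ÷ 100 g/cup × 16 tbsp/cup = 5.4 tbsp
butter: 200 g × 9/8 ÷ 113.5 g/stick × 8 tbsp/stick ≈ 15.9 tbsp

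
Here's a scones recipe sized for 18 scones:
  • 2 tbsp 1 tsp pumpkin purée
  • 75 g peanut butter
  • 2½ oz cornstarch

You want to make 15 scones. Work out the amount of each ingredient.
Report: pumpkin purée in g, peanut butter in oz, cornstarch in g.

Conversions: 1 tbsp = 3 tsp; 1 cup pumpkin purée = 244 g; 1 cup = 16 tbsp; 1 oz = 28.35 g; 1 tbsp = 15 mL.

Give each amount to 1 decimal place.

Scaling factor: 15/18 = 5/6.
pumpkin purée: (2 tbsp + 1 tsp = 7/3 tbsp) × 5/6 ÷ 16 tbsp/cup × 244 g/cup ≈ 29.7 g
peanut butter: 75 g × 5/6 ÷ 28.35 g/oz ≈ 2.2 oz
cornstarch: 2.5 oz × 5/6 × 28.35 g/oz ≈ 59.1 g

pumpkin purée: 29.7 g; peanut butter: 2.2 oz; cornstarch: 59.1 g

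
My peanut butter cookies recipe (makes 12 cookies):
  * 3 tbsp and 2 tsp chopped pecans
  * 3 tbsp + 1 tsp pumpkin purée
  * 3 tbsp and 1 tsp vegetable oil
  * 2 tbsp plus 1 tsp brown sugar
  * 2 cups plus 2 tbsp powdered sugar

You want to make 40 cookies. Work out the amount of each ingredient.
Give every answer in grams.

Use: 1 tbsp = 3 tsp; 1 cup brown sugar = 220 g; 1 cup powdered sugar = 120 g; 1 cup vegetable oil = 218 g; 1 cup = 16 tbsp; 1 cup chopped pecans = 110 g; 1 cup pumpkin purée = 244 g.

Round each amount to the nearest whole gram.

chopped pecans: 84 g; pumpkin purée: 169 g; vegetable oil: 151 g; brown sugar: 107 g; powdered sugar: 850 g

Scaling factor: 40/12 = 10/3.
chopped pecans: (3 tbsp + 2 tsp = 11/3 tbsp) × 10/3 ÷ 16 tbsp/cup × 110 g/cup ≈ 84 g
pumpkin purée: (3 tbsp + 1 tsp = 10/3 tbsp) × 10/3 ÷ 16 tbsp/cup × 244 g/cup ≈ 169 g
vegetable oil: (3 tbsp + 1 tsp = 10/3 tbsp) × 10/3 ÷ 16 tbsp/cup × 218 g/cup ≈ 151 g
brown sugar: (2 tbsp + 1 tsp = 7/3 tbsp) × 10/3 ÷ 16 tbsp/cup × 220 g/cup ≈ 107 g
powdered sugar: (2 cup + 2 tbsp = 2.125 cup) × 10/3 × 120 g/cup = 850 g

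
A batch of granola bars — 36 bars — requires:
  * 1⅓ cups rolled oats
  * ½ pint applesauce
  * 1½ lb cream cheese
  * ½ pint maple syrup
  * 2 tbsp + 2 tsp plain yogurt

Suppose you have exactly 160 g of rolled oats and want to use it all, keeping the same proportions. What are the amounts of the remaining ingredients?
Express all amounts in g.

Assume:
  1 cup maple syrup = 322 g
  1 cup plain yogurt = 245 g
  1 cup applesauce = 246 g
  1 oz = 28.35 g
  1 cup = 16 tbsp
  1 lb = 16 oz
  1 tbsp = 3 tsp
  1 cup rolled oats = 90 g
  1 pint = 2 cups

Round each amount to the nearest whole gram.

The original recipe has 120 g of rolled oats, so the scaling factor is 160 ÷ 120 = 4/3.
applesauce: 0.5 pint × 4/3 × 2 cup/pint × 246 g/cup = 328 g
cream cheese: 1.5 lb × 4/3 × 16 oz/lb × 28.35 g/oz ≈ 907 g
maple syrup: 0.5 pint × 4/3 × 2 cup/pint × 322 g/cup ≈ 429 g
plain yogurt: (2 tbsp + 2 tsp = 8/3 tbsp) × 4/3 ÷ 16 tbsp/cup × 245 g/cup ≈ 54 g

applesauce: 328 g; cream cheese: 907 g; maple syrup: 429 g; plain yogurt: 54 g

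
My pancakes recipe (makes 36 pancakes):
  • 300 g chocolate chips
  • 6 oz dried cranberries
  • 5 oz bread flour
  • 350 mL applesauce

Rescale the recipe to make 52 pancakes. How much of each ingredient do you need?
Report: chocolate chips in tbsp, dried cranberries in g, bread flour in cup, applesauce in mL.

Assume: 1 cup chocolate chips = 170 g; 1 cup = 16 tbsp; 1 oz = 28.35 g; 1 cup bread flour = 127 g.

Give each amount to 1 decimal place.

Scaling factor: 52/36 = 13/9.
chocolate chips: 300 g × 13/9 ÷ 170 g/cup × 16 tbsp/cup ≈ 40.8 tbsp
dried cranberries: 6 oz × 13/9 × 28.35 g/oz = 245.7 g
bread flour: 5 oz × 13/9 × 28.35 g/oz ÷ 127 g/cup ≈ 1.6 cup
applesauce: 350 mL × 13/9 ≈ 505.6 mL

chocolate chips: 40.8 tbsp; dried cranberries: 245.7 g; bread flour: 1.6 cup; applesauce: 505.6 mL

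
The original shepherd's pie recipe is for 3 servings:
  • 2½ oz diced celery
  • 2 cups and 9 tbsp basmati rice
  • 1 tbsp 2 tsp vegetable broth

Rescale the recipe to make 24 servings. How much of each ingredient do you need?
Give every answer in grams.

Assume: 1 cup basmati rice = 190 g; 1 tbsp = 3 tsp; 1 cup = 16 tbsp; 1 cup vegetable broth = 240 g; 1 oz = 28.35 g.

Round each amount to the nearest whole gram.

Scaling factor: 24/3 = 8.
diced celery: 2.5 oz × 8 × 28.35 g/oz = 567 g
basmati rice: (2 cup + 9 tbsp = 2.5625 cup) × 8 × 190 g/cup = 3895 g
vegetable broth: (1 tbsp + 2 tsp = 5/3 tbsp) × 8 ÷ 16 tbsp/cup × 240 g/cup = 200 g

diced celery: 567 g; basmati rice: 3895 g; vegetable broth: 200 g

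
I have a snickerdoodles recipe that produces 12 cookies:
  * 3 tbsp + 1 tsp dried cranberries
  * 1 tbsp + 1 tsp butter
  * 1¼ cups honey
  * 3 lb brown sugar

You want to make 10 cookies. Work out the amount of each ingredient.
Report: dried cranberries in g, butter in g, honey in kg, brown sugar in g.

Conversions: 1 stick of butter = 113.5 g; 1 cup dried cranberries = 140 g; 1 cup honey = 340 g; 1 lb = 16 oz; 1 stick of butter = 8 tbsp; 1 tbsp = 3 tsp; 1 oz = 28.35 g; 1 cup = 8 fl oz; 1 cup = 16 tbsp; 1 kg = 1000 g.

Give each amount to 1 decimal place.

dried cranberries: 24.3 g; butter: 15.8 g; honey: 0.4 kg; brown sugar: 1134.0 g

Scaling factor: 10/12 = 5/6.
dried cranberries: (3 tbsp + 1 tsp = 10/3 tbsp) × 5/6 ÷ 16 tbsp/cup × 140 g/cup ≈ 24.3 g
butter: (1 tbsp + 1 tsp = 4/3 tbsp) × 5/6 ÷ 8 tbsp/stick × 113.5 g/stick ≈ 15.8 g
honey: 1.25 cup × 5/6 × 340 g/cup ÷ 1000 g/kg ≈ 0.4 kg
brown sugar: 3 lb × 5/6 × 16 oz/lb × 28.35 g/oz = 1134.0 g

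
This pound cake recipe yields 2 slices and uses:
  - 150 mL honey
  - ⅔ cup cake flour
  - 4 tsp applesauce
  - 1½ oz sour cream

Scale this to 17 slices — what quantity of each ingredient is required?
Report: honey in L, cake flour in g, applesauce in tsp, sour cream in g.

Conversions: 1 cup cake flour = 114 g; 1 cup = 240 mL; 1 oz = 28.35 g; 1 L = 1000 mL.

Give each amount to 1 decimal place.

honey: 1.3 L; cake flour: 646.0 g; applesauce: 34.0 tsp; sour cream: 361.5 g

Scaling factor: 17/2 = 8.5.
honey: 150 mL × 17/2 ÷ 1000 mL/L ≈ 1.3 L
cake flour: 2/3 cup × 17/2 × 114 g/cup = 646.0 g
applesauce: 4 tsp × 17/2 = 34.0 tsp
sour cream: 1.5 oz × 17/2 × 28.35 g/oz ≈ 361.5 g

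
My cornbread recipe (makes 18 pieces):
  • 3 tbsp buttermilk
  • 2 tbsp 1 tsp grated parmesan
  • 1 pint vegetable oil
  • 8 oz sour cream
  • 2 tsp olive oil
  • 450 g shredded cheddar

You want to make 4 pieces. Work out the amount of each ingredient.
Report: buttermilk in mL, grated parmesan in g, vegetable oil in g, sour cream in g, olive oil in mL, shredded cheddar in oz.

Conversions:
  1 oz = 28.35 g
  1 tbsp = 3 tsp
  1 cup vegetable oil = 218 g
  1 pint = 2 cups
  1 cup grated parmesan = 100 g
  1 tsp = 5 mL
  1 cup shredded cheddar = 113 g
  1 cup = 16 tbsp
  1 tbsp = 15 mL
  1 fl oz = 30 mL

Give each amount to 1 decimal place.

buttermilk: 10.0 mL; grated parmesan: 3.2 g; vegetable oil: 96.9 g; sour cream: 50.4 g; olive oil: 2.2 mL; shredded cheddar: 3.5 oz

Scaling factor: 4/18 = 2/9.
buttermilk: 3 tbsp × 2/9 × 15 mL/tbsp = 10.0 mL
grated parmesan: (2 tbsp + 1 tsp = 7/3 tbsp) × 2/9 ÷ 16 tbsp/cup × 100 g/cup ≈ 3.2 g
vegetable oil: 1 pint × 2/9 × 2 cup/pint × 218 g/cup ≈ 96.9 g
sour cream: 8 oz × 2/9 × 28.35 g/oz = 50.4 g
olive oil: 2 tsp × 2/9 × 5 mL/tsp ≈ 2.2 mL
shredded cheddar: 450 g × 2/9 ÷ 28.35 g/oz ≈ 3.5 oz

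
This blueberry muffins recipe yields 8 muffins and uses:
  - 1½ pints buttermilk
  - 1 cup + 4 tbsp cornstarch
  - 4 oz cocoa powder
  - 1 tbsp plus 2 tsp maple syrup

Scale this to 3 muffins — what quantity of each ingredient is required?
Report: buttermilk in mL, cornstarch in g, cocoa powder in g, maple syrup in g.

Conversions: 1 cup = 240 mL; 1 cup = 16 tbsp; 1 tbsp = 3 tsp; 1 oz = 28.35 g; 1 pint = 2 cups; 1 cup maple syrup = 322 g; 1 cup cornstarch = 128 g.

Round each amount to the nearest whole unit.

Scaling factor: 3/8 = 0.375.
buttermilk: 1.5 pint × 3/8 × 2 cup/pint × 240 mL/cup = 270 mL
cornstarch: (1 cup + 4 tbsp = 1.25 cup) × 3/8 × 128 g/cup = 60 g
cocoa powder: 4 oz × 3/8 × 28.35 g/oz ≈ 43 g
maple syrup: (1 tbsp + 2 tsp = 5/3 tbsp) × 3/8 ÷ 16 tbsp/cup × 322 g/cup ≈ 13 g

buttermilk: 270 mL; cornstarch: 60 g; cocoa powder: 43 g; maple syrup: 13 g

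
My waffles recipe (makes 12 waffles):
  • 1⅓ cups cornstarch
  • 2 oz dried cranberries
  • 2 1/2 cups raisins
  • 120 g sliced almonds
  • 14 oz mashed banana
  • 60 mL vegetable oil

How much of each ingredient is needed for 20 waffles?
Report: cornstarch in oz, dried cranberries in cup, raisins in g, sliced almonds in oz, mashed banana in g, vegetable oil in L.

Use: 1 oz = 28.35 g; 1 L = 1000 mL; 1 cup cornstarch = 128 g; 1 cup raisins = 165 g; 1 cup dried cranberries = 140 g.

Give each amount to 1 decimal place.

Scaling factor: 20/12 = 5/3.
cornstarch: 4/3 cup × 5/3 × 128 g/cup ÷ 28.35 g/oz ≈ 10.0 oz
dried cranberries: 2 oz × 5/3 × 28.35 g/oz ÷ 140 g/cup ≈ 0.7 cup
raisins: 2.5 cup × 5/3 × 165 g/cup = 687.5 g
sliced almonds: 120 g × 5/3 ÷ 28.35 g/oz ≈ 7.1 oz
mashed banana: 14 oz × 5/3 × 28.35 g/oz = 661.5 g
vegetable oil: 60 mL × 5/3 ÷ 1000 mL/L = 0.1 L

cornstarch: 10.0 oz; dried cranberries: 0.7 cup; raisins: 687.5 g; sliced almonds: 7.1 oz; mashed banana: 661.5 g; vegetable oil: 0.1 L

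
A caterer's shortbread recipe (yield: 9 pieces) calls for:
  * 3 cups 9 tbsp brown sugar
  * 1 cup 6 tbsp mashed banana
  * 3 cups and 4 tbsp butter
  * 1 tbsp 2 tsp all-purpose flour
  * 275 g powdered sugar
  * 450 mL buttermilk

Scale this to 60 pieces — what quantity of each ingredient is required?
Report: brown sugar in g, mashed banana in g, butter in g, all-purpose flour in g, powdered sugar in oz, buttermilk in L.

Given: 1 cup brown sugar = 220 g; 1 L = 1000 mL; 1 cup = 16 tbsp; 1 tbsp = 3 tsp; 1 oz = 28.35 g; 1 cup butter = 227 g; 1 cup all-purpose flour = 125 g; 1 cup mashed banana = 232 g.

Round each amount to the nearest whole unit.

Scaling factor: 60/9 = 20/3.
brown sugar: (3 cup + 9 tbsp = 3.5625 cup) × 20/3 × 220 g/cup = 5225 g
mashed banana: (1 cup + 6 tbsp = 1.375 cup) × 20/3 × 232 g/cup ≈ 2127 g
butter: (3 cup + 4 tbsp = 3.25 cup) × 20/3 × 227 g/cup ≈ 4918 g
all-purpose flour: (1 tbsp + 2 tsp = 5/3 tbsp) × 20/3 ÷ 16 tbsp/cup × 125 g/cup ≈ 87 g
powdered sugar: 275 g × 20/3 ÷ 28.35 g/oz ≈ 65 oz
buttermilk: 450 mL × 20/3 ÷ 1000 mL/L = 3 L

brown sugar: 5225 g; mashed banana: 2127 g; butter: 4918 g; all-purpose flour: 87 g; powdered sugar: 65 oz; buttermilk: 3 L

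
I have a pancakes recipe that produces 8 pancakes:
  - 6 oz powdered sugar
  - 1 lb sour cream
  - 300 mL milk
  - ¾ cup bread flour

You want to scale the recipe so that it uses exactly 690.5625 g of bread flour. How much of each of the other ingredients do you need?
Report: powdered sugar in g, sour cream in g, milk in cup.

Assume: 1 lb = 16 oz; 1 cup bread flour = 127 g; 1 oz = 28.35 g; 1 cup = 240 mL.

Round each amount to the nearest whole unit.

powdered sugar: 1233 g; sour cream: 3289 g; milk: 9 cup

The original recipe has 95.25 g of bread flour, so the scaling factor is 690.5625 ÷ 95.25 = 29/4 = 7.25.
powdered sugar: 6 oz × 29/4 × 28.35 g/oz ≈ 1233 g
sour cream: 1 lb × 29/4 × 16 oz/lb × 28.35 g/oz ≈ 3289 g
milk: 300 mL × 29/4 ÷ 240 mL/cup ≈ 9 cup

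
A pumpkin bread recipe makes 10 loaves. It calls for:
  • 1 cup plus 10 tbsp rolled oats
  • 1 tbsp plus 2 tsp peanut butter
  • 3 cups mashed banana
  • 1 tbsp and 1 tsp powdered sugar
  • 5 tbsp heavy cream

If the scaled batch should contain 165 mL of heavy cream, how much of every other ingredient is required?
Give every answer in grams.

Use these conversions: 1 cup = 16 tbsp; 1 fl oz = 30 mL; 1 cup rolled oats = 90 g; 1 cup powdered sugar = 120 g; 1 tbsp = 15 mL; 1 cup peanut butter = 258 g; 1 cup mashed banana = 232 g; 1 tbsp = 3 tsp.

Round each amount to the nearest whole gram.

rolled oats: 322 g; peanut butter: 59 g; mashed banana: 1531 g; powdered sugar: 22 g

The original recipe has 75 mL of heavy cream, so the scaling factor is 165 ÷ 75 = 11/5 = 2.2.
rolled oats: (1 cup + 10 tbsp = 1.625 cup) × 11/5 × 90 g/cup ≈ 322 g
peanut butter: (1 tbsp + 2 tsp = 5/3 tbsp) × 11/5 ÷ 16 tbsp/cup × 258 g/cup ≈ 59 g
mashed banana: 3 cup × 11/5 × 232 g/cup ≈ 1531 g
powdered sugar: (1 tbsp + 1 tsp = 4/3 tbsp) × 11/5 ÷ 16 tbsp/cup × 120 g/cup = 22 g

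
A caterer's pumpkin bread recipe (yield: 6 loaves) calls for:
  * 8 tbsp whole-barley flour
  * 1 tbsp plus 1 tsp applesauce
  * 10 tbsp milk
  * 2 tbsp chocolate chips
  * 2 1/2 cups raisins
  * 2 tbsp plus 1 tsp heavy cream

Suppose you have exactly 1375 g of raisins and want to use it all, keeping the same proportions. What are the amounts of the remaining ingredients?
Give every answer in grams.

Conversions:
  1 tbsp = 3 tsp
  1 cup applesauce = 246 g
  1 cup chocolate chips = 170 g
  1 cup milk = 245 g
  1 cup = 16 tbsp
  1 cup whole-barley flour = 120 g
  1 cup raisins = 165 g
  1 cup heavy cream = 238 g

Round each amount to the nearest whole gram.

whole-barley flour: 200 g; applesauce: 68 g; milk: 510 g; chocolate chips: 71 g; heavy cream: 116 g

The original recipe has 412.5 g of raisins, so the scaling factor is 1375 ÷ 412.5 = 10/3.
whole-barley flour: 8 tbsp × 10/3 ÷ 16 tbsp/cup × 120 g/cup = 200 g
applesauce: (1 tbsp + 1 tsp = 4/3 tbsp) × 10/3 ÷ 16 tbsp/cup × 246 g/cup ≈ 68 g
milk: 10 tbsp × 10/3 ÷ 16 tbsp/cup × 245 g/cup ≈ 510 g
chocolate chips: 2 tbsp × 10/3 ÷ 16 tbsp/cup × 170 g/cup ≈ 71 g
heavy cream: (2 tbsp + 1 tsp = 7/3 tbsp) × 10/3 ÷ 16 tbsp/cup × 238 g/cup ≈ 116 g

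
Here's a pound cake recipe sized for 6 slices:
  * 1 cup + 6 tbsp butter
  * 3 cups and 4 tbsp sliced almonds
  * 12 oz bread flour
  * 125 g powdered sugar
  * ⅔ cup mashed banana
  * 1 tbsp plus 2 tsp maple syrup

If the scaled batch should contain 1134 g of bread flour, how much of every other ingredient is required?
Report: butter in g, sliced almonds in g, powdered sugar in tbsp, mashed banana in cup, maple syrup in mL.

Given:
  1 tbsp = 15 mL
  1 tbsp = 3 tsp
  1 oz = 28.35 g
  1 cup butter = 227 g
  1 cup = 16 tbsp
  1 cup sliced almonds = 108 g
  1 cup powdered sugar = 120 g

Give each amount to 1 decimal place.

butter: 1040.4 g; sliced almonds: 1170.0 g; powdered sugar: 55.6 tbsp; mashed banana: 2.2 cup; maple syrup: 83.3 mL

The original recipe has 340.2 g of bread flour, so the scaling factor is 1134 ÷ 340.2 = 10/3.
butter: (1 cup + 6 tbsp = 1.375 cup) × 10/3 × 227 g/cup ≈ 1040.4 g
sliced almonds: (3 cup + 4 tbsp = 3.25 cup) × 10/3 × 108 g/cup = 1170.0 g
powdered sugar: 125 g × 10/3 ÷ 120 g/cup × 16 tbsp/cup ≈ 55.6 tbsp
mashed banana: 2/3 cup × 10/3 ≈ 2.2 cup
maple syrup: (1 tbsp + 2 tsp = 5/3 tbsp) × 10/3 × 15 mL/tbsp ≈ 83.3 mL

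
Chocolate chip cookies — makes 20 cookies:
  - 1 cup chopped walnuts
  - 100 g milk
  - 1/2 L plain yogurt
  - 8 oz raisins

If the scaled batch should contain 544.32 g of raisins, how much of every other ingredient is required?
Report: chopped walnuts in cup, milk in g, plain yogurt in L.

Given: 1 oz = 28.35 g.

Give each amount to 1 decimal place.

The original recipe has 226.8 g of raisins, so the scaling factor is 544.32 ÷ 226.8 = 12/5 = 2.4.
chopped walnuts: 1 cup × 12/5 = 2.4 cup
milk: 100 g × 12/5 = 240.0 g
plain yogurt: 0.5 L × 12/5 = 1.2 L

chopped walnuts: 2.4 cup; milk: 240.0 g; plain yogurt: 1.2 L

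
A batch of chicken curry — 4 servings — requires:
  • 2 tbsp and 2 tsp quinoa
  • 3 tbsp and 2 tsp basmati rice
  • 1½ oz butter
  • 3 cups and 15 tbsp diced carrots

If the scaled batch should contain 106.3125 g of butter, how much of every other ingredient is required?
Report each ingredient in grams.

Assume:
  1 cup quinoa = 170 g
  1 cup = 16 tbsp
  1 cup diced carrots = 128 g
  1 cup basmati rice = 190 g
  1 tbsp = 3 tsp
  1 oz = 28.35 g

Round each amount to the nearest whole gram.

The original recipe has 42.525 g of butter, so the scaling factor is 106.3125 ÷ 42.525 = 5/2 = 2.5.
quinoa: (2 tbsp + 2 tsp = 8/3 tbsp) × 5/2 ÷ 16 tbsp/cup × 170 g/cup ≈ 71 g
basmati rice: (3 tbsp + 2 tsp = 11/3 tbsp) × 5/2 ÷ 16 tbsp/cup × 190 g/cup ≈ 109 g
diced carrots: (3 cup + 15 tbsp = 3.9375 cup) × 5/2 × 128 g/cup = 1260 g

quinoa: 71 g; basmati rice: 109 g; diced carrots: 1260 g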